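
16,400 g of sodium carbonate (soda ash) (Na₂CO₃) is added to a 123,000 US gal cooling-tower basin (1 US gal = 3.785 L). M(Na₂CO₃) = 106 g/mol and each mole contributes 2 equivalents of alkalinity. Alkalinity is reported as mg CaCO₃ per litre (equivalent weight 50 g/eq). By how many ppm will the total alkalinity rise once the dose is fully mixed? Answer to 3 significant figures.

Volume: 123,000 US gal × 3.785 L/gal = 465,555 L.
Moles of Na₂CO₃: 16,400 g ÷ 106 g/mol = 154.7 mol → 309.4 eq of alkalinity.
As CaCO₃: 309.4 eq × 50 g/eq = 15,470 g.
Rise: 15,470 g / 465,555 L × 1000 = 33.23 mg/L.

33.2 ppm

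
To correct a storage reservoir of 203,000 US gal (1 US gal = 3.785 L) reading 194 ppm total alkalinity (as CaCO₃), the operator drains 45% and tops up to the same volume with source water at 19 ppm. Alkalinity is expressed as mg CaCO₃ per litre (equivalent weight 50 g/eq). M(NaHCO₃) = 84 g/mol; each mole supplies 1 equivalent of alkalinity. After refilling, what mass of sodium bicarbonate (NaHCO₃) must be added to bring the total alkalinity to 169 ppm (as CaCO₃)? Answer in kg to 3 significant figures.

Volume: 203,000 US gal × 3.785 L/gal = 768,355 L.
After draining 45% and refilling: 194 × 0.55 + 19 × 0.45 = 115.25 ppm.
Deficit to target: 169 − 115.25 = 53.75 mg/L.
As CaCO₃: 53.75 mg/L × 768,355 L = 41,300 g; ÷ 50 g/eq ÷ 1 = 826 mol NaHCO₃.
Mass: 826 × 84 = 69,380 g.

69.4 kg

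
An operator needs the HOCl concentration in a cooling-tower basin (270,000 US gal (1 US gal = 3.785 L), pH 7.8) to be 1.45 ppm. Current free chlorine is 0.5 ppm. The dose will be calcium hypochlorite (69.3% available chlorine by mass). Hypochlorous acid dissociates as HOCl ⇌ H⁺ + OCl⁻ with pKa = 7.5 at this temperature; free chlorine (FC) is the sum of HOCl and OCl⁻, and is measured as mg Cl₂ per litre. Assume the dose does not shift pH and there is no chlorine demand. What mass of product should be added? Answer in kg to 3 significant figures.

5.67 kg

Volume: 270,000 US gal × 3.785 L/gal = 1,021,950 L.
[OCl⁻]/[HOCl] = 10^(pH − pKa) = 10^(7.8 − 7.5) = 1.995; fraction as HOCl = 1/(1 + 1.995) = 0.3339.
Free chlorine required for 1.45 ppm HOCl: 1.45 / 0.3339 = 4.343 ppm.
FC to add: 4.343 − 0.5 = 3.843 mg/L as Cl₂.
Cl₂ equivalent: 3.843 mg/L × 1,021,950 L = 3927 g.
Product at 69.3% available Cl: 3927 / 0.693 = 5667 g.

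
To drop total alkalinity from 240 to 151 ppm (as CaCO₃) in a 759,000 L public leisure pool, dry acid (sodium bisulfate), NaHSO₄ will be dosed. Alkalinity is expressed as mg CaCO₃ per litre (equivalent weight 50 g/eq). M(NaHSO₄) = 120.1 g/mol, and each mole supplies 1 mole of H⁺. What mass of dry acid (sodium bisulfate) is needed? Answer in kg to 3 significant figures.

162 kg

Alkalinity to neutralize: (240 − 151) = 89 mg/L as CaCO₃ × 759,000 L = 67,550 g as CaCO₃.
Equivalents of H⁺ required: 67,550 ÷ 50 g/eq = 1351 eq = 1351 mol NaHSO₄.
Mass of NaHSO₄: 1351 × 120.1 = 162,300 g.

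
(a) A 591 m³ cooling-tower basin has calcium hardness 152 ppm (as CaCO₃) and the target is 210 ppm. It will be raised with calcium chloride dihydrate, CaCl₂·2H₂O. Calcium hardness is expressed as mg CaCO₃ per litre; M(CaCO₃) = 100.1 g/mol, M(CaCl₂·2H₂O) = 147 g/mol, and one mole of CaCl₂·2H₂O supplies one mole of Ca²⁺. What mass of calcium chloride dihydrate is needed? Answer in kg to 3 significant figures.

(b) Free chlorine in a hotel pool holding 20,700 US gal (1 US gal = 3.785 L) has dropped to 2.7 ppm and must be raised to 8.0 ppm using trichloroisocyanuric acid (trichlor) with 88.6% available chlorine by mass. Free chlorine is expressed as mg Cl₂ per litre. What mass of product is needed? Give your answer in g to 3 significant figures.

(a) 50.3 kg; (b) 469 g

(a) Volume: 591 m³ = 591,000 L.
(a) Hardness to add: (210 − 152) = 58 mg/L as CaCO₃ × 591,000 L = 34,280 g as CaCO₃.
(a) Moles of Ca²⁺ (1 mol Ca²⁺ ≡ 1 mol CaCO₃): 34,280 / 100.1 g/mol = 342.4 mol.
(a) Mass of CaCl₂·2H₂O: 342.4 × 147 = 50,340 g.

(b) Volume: 20,700 US gal × 3.785 L/gal = 78,350 L.
(b) Chlorine deficit: 8.0 − 2.7 = 5.3 ppm = 5.3 mg/L as Cl₂.
(b) Cl₂ equivalent needed: 5.3 mg/L × 78,350 L = 415,300 mg = 415.3 g.
(b) Product at 88.6% available chlorine: 415.3 / 0.886 = 468.7 g.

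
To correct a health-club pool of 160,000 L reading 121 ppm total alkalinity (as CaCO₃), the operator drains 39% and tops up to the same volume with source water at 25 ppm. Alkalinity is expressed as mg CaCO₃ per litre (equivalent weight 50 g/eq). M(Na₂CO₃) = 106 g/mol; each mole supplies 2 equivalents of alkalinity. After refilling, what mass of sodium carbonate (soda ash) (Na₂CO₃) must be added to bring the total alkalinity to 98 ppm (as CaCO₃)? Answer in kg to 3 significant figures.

2.45 kg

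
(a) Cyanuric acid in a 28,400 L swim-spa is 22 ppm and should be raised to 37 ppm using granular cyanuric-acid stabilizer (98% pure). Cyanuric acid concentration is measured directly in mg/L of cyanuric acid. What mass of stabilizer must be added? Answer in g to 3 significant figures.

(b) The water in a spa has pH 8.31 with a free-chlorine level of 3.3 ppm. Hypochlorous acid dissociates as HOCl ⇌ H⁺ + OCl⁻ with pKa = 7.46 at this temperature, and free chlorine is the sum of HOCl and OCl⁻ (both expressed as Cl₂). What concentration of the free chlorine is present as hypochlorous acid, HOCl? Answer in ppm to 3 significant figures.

(a) 435 g; (b) 0.408 ppm

(a) CYA to add: (37 − 22) = 15 mg/L × 28,400 L = 426 g cyanuric acid.
(a) At 98% purity: 426 / 0.98 = 434.7 g product.

(b) [OCl⁻]/[HOCl] = 10^(pH − pKa) = 10^(8.31 − 7.46) = 10^0.85 = 7.079.
(b) Fraction as HOCl = 1 / (1 + 7.079) = 0.1238.
(b) HOCl = 0.1238 × 3.3 ppm = 0.4084 ppm.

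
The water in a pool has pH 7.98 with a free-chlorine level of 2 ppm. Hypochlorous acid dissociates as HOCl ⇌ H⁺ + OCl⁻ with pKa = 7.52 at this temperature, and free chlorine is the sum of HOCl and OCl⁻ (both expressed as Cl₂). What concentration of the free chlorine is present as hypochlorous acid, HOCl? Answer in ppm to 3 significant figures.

[OCl⁻]/[HOCl] = 10^(pH − pKa) = 10^(7.98 − 7.52) = 10^0.46 = 2.884.
Fraction as HOCl = 1 / (1 + 2.884) = 0.2575.
HOCl = 0.2575 × 2 ppm = 0.5149 ppm.

0.515 ppm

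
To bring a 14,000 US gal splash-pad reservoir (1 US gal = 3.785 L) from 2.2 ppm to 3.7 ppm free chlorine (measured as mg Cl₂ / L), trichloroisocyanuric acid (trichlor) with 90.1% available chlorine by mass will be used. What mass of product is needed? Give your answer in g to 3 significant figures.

88.2 g

Volume: 14,000 US gal × 3.785 L/gal = 52,990 L.
Chlorine deficit: 3.7 − 2.2 = 1.5 ppm = 1.5 mg/L as Cl₂.
Cl₂ equivalent needed: 1.5 mg/L × 52,990 L = 79,480 mg = 79.48 g.
Product at 90.1% available chlorine: 79.48 / 0.901 = 88.22 g.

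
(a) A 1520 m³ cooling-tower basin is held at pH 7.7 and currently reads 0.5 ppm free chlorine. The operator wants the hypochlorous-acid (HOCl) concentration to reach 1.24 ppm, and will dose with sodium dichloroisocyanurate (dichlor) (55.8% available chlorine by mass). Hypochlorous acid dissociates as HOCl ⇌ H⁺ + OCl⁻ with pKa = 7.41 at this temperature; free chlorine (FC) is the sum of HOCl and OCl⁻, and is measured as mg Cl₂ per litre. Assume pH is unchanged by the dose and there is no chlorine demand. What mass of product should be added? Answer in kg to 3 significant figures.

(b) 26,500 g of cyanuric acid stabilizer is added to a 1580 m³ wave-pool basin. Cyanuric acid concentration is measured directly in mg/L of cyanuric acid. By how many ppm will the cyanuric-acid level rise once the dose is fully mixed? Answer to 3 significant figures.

(a) 8.60 kg; (b) 16.8 ppm

(a) Volume: 1520 m³ = 1,520,000 L.
(a) [OCl⁻]/[HOCl] = 10^(pH − pKa) = 10^(7.7 − 7.41) = 1.95; fraction as HOCl = 1/(1 + 1.95) = 0.339.
(a) Free chlorine required for 1.24 ppm HOCl: 1.24 / 0.339 = 3.658 ppm.
(a) FC to add: 3.658 − 0.5 = 3.158 mg/L as Cl₂.
(a) Cl₂ equivalent: 3.158 mg/L × 1,520,000 L = 4800 g.
(a) Product at 55.8% available Cl: 4800 / 0.558 = 8602 g.

(b) Volume: 1580 m³ = 1,580,000 L.
(b) Rise: 26,500 g / 1,580,000 L × 1000 = 16.77 mg/L.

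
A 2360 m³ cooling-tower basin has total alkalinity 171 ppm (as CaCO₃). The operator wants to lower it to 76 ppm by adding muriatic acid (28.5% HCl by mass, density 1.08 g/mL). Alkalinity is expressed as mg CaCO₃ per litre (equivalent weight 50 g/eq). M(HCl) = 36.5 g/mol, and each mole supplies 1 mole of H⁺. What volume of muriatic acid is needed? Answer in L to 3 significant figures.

532 L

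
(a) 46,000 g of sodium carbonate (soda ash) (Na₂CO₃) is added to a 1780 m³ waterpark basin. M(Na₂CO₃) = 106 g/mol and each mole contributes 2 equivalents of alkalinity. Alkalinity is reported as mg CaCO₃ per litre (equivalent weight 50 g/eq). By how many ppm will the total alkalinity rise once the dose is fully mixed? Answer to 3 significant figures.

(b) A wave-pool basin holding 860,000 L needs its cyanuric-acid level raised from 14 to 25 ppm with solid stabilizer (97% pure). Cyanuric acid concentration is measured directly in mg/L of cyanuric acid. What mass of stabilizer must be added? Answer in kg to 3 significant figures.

(a) 24.4 ppm; (b) 9.75 kg

(a) Volume: 1780 m³ = 1,780,000 L.
(a) Moles of Na₂CO₃: 46,000 g ÷ 106 g/mol = 434 mol → 867.9 eq of alkalinity.
(a) As CaCO₃: 867.9 eq × 50 g/eq = 43,400 g.
(a) Rise: 43,400 g / 1,780,000 L × 1000 = 24.38 mg/L.

(b) CYA to add: (25 − 14) = 11 mg/L × 860,000 L = 9460 g cyanuric acid.
(b) At 97% purity: 9460 / 0.97 = 9753 g product.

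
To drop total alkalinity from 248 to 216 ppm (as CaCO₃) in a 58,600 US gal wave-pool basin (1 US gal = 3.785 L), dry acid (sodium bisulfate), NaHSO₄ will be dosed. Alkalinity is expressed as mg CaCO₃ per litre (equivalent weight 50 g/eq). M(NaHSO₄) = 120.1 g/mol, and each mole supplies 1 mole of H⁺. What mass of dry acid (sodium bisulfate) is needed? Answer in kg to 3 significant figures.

Volume: 58,600 US gal × 3.785 L/gal = 221,801 L.
Alkalinity to neutralize: (248 − 216) = 32 mg/L as CaCO₃ × 221,801 L = 7098 g as CaCO₃.
Equivalents of H⁺ required: 7098 ÷ 50 g/eq = 142 eq = 142 mol NaHSO₄.
Mass of NaHSO₄: 142 × 120.1 = 17,050 g.

17.0 kg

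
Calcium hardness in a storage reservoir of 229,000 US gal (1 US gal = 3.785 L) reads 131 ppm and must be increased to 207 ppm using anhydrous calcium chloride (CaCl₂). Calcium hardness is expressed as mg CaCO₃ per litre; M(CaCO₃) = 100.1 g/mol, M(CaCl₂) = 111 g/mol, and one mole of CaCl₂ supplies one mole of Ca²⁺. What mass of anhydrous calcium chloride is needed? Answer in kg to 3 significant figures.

Volume: 229,000 US gal × 3.785 L/gal = 866,765 L.
Hardness to add: (207 − 131) = 76 mg/L as CaCO₃ × 866,765 L = 65,870 g as CaCO₃.
Moles of Ca²⁺ (1 mol Ca²⁺ ≡ 1 mol CaCO₃): 65,870 / 100.1 g/mol = 658.1 mol.
Mass of CaCl₂: 658.1 × 111 = 73,050 g.

73.0 kg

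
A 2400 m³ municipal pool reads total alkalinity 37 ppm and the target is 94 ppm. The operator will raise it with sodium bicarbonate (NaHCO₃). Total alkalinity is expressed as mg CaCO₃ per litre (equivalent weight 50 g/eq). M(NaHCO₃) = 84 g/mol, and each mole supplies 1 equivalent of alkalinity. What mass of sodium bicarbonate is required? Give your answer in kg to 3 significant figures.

230 kg

Volume: 2400 m³ = 2,400,000 L.
Alkalinity to add: (94 − 37) = 57 mg/L as CaCO₃ × 2,400,000 L = 136,800 g as CaCO₃.
Equivalents: 136,800 g ÷ 50 g/eq = 2736 eq.
NaHCO₃ supplies 1 eq per mole → 2736 mol.
Mass: 2736 mol × 84 g/mol = 229,800 g.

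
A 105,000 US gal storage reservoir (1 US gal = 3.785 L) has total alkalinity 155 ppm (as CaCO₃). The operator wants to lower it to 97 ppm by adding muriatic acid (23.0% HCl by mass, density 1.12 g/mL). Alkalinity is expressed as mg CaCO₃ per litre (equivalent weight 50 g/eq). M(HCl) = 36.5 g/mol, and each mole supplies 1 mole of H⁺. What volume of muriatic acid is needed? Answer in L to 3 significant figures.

65.3 L

Volume: 105,000 US gal × 3.785 L/gal = 397,425 L.
Alkalinity to neutralize: (155 − 97) = 58 mg/L as CaCO₃ × 397,425 L = 23,050 g as CaCO₃.
Equivalents of H⁺ required: 23,050 ÷ 50 g/eq = 461 eq = 461 mol HCl.
Mass of HCl: 461 × 36.5 = 16,830 g.
Mass of 23.0% solution: 16,830 / 0.23 = 73,160 g.
Volume: 73,160 g ÷ 1.12 g/mL = 65,320 mL.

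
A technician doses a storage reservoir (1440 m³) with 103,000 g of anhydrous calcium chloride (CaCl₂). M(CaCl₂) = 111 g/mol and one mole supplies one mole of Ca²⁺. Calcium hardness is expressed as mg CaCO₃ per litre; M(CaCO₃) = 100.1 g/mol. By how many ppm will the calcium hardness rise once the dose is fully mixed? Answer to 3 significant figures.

Volume: 1440 m³ = 1,440,000 L.
Moles of Ca²⁺: 103,000 g ÷ 111 g/mol = 927.9 mol.
As CaCO₃: 927.9 mol × 100.1 g/mol = 92,890 g.
Rise: 92,890 g / 1,440,000 L × 1000 = 64.5 mg/L.

64.5 ppm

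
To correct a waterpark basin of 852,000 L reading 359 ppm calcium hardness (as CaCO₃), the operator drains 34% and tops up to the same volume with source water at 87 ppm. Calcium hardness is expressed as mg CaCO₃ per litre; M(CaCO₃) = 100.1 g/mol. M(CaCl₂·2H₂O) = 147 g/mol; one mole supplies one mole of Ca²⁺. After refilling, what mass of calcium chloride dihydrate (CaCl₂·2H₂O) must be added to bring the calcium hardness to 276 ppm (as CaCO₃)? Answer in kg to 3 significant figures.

11.9 kg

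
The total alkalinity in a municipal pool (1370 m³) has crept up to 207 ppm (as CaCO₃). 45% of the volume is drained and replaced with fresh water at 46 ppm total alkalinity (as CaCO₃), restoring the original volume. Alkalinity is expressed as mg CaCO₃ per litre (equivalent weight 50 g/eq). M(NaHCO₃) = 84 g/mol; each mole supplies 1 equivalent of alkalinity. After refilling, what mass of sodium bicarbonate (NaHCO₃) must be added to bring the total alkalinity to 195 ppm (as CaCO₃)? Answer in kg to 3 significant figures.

Volume: 1370 m³ = 1,370,000 L.
After draining 45% and refilling: 207 × 0.55 + 46 × 0.45 = 134.55 ppm.
Deficit to target: 195 − 134.55 = 60.45 mg/L.
As CaCO₃: 60.45 mg/L × 1,370,000 L = 82,820 g; ÷ 50 g/eq ÷ 1 = 1656 mol NaHCO₃.
Mass: 1656 × 84 = 139,100 g.

139 kg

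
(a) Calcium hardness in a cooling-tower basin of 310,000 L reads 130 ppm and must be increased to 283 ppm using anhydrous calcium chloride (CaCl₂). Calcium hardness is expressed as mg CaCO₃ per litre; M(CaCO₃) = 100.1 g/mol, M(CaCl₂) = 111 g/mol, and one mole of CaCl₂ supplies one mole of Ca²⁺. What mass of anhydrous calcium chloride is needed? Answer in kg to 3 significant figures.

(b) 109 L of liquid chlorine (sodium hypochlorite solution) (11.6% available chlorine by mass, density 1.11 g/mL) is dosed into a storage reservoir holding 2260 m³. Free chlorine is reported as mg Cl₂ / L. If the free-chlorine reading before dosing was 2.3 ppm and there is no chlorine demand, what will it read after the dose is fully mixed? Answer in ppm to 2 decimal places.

(a) 52.6 kg; (b) 8.51 ppm

(a) Hardness to add: (283 − 130) = 153 mg/L as CaCO₃ × 310,000 L = 47,430 g as CaCO₃.
(a) Moles of Ca²⁺ (1 mol Ca²⁺ ≡ 1 mol CaCO₃): 47,430 / 100.1 g/mol = 473.8 mol.
(a) Mass of CaCl₂: 473.8 × 111 = 52,590 g.

(b) Volume: 2260 m³ = 2,260,000 L.
(b) Mass of solution: 109 L × 1000 mL/L × 1.11 g/mL = 121,000 g.
(b) Available chlorine delivered: 121,000 g × 0.116 = 14,030 g as Cl₂.
(b) Concentration rise: 14,030 g / 2,260,000 L = 6.21 mg/L = 6.21 ppm.
(b) Final FC: 2.3 + 6.21 = 8.51 ppm.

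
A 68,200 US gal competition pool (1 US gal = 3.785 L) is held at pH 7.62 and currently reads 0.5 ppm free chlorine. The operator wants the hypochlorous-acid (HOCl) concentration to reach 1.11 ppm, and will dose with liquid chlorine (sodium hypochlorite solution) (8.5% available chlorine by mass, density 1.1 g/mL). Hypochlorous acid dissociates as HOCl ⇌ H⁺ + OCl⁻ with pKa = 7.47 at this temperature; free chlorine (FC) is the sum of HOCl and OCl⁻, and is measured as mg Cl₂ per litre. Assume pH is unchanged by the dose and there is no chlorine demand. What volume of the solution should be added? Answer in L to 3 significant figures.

6.01 L

Volume: 68,200 US gal × 3.785 L/gal = 258,137 L.
[OCl⁻]/[HOCl] = 10^(pH − pKa) = 10^(7.62 − 7.47) = 1.413; fraction as HOCl = 1/(1 + 1.413) = 0.4145.
Free chlorine required for 1.11 ppm HOCl: 1.11 / 0.4145 = 2.678 ppm.
FC to add: 2.678 − 0.5 = 2.178 mg/L as Cl₂.
Cl₂ equivalent: 2.178 mg/L × 258,137 L = 562.2 g.
Product at 8.5% available Cl: 562.2 / 0.085 = 6614 g.
Volume: 6614 g ÷ 1.1 g/mL = 6013 mL.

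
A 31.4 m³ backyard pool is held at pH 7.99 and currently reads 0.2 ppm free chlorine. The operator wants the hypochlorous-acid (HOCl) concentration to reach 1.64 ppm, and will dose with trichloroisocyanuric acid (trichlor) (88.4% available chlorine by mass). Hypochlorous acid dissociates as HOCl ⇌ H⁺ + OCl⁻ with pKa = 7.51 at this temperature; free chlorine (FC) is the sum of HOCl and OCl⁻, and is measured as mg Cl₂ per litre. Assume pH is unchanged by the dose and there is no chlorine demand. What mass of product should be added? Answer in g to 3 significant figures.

Volume: 31.4 m³ = 31,400 L.
[OCl⁻]/[HOCl] = 10^(pH − pKa) = 10^(7.99 − 7.51) = 3.02; fraction as HOCl = 1/(1 + 3.02) = 0.2488.
Free chlorine required for 1.64 ppm HOCl: 1.64 / 0.2488 = 6.593 ppm.
FC to add: 6.593 − 0.2 = 6.393 mg/L as Cl₂.
Cl₂ equivalent: 6.393 mg/L × 31,400 L = 200.7 g.
Product at 88.4% available Cl: 200.7 / 0.884 = 227.1 g.

227 g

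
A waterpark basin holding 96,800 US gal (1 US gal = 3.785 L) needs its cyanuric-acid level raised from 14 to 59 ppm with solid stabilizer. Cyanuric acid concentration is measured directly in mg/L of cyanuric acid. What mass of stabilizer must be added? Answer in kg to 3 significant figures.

Volume: 96,800 US gal × 3.785 L/gal = 366,388 L.
CYA to add: (59 − 14) = 45 mg/L × 366,388 L = 16,490 g cyanuric acid.

16.5 kg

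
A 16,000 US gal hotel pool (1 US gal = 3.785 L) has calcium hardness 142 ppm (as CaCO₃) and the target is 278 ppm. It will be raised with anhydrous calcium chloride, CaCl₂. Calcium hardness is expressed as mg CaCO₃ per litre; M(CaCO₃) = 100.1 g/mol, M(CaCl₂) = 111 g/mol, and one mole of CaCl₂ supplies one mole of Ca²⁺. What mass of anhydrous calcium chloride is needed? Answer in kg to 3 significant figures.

9.13 kg

Volume: 16,000 US gal × 3.785 L/gal = 60,560 L.
Hardness to add: (278 − 142) = 136 mg/L as CaCO₃ × 60,560 L = 8236 g as CaCO₃.
Moles of Ca²⁺ (1 mol Ca²⁺ ≡ 1 mol CaCO₃): 8236 / 100.1 g/mol = 82.28 mol.
Mass of CaCl₂: 82.28 × 111 = 9133 g.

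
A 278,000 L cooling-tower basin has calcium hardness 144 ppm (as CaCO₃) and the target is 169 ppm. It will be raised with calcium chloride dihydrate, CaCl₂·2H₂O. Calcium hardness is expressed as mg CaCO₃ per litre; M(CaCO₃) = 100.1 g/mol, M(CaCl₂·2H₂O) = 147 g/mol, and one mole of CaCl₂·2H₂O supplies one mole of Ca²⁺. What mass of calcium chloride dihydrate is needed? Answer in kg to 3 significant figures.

Hardness to add: (169 − 144) = 25 mg/L as CaCO₃ × 278,000 L = 6950 g as CaCO₃.
Moles of Ca²⁺ (1 mol Ca²⁺ ≡ 1 mol CaCO₃): 6950 / 100.1 g/mol = 69.43 mol.
Mass of CaCl₂·2H₂O: 69.43 × 147 = 10,210 g.

10.2 kg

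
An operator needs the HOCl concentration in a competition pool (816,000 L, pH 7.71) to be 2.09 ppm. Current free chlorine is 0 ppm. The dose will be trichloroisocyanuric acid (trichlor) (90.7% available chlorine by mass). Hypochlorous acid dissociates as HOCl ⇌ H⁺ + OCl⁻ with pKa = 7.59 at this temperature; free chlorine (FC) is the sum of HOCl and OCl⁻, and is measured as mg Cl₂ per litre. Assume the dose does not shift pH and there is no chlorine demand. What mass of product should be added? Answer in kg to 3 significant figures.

4.36 kg

[OCl⁻]/[HOCl] = 10^(pH − pKa) = 10^(7.71 − 7.59) = 1.318; fraction as HOCl = 1/(1 + 1.318) = 0.4314.
Free chlorine required for 2.09 ppm HOCl: 2.09 / 0.4314 = 4.845 ppm.
FC to add: 4.845 − 0 = 4.845 mg/L as Cl₂.
Cl₂ equivalent: 4.845 mg/L × 816,000 L = 3954 g.
Product at 90.7% available Cl: 3954 / 0.907 = 4359 g.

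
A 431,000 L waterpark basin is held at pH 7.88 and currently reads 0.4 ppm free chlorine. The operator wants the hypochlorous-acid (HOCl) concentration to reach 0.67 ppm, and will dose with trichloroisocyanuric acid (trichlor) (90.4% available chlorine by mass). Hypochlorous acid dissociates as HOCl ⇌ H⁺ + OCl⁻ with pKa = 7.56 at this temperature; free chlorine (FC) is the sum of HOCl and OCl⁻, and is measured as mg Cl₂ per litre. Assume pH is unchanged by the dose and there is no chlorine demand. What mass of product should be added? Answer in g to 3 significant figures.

[OCl⁻]/[HOCl] = 10^(pH − pKa) = 10^(7.88 − 7.56) = 2.089; fraction as HOCl = 1/(1 + 2.089) = 0.3237.
Free chlorine required for 0.67 ppm HOCl: 0.67 / 0.3237 = 2.07 ppm.
FC to add: 2.07 − 0.4 = 1.67 mg/L as Cl₂.
Cl₂ equivalent: 1.67 mg/L × 431,000 L = 719.7 g.
Product at 90.4% available Cl: 719.7 / 0.904 = 796.1 g.

796 g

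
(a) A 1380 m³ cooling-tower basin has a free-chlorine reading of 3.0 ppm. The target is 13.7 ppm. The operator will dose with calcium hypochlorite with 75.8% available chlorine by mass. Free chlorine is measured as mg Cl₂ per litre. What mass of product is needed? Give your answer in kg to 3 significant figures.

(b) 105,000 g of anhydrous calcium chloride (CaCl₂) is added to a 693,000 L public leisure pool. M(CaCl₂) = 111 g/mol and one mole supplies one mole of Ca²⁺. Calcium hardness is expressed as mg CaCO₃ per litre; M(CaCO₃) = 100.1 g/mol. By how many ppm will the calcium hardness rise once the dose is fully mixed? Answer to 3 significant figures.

(a) 19.5 kg; (b) 137 ppm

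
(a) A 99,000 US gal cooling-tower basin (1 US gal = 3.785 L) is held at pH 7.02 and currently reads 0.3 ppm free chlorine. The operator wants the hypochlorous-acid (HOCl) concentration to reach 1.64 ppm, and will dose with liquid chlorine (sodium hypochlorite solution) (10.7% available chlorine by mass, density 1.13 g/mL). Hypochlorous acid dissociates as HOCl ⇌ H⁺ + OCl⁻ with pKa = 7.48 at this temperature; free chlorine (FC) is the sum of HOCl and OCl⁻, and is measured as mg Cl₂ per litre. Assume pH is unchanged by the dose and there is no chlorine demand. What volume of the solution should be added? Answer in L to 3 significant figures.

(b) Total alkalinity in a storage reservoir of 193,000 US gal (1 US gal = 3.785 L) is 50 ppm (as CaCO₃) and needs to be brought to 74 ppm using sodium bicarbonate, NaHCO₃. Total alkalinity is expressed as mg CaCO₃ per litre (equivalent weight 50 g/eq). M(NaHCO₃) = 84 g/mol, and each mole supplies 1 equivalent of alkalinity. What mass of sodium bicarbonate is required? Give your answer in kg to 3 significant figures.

(a) Volume: 99,000 US gal × 3.785 L/gal = 374,715 L.
(a) [OCl⁻]/[HOCl] = 10^(pH − pKa) = 10^(7.02 − 7.48) = 0.3467; fraction as HOCl = 1/(1 + 0.3467) = 0.7425.
(a) Free chlorine required for 1.64 ppm HOCl: 1.64 / 0.7425 = 2.209 ppm.
(a) FC to add: 2.209 − 0.3 = 1.909 mg/L as Cl₂.
(a) Cl₂ equivalent: 1.909 mg/L × 374,715 L = 715.2 g.
(a) Product at 10.7% available Cl: 715.2 / 0.107 = 6684 g.
(a) Volume: 6684 g ÷ 1.13 g/mL = 5915 mL.

(b) Volume: 193,000 US gal × 3.785 L/gal = 730,505 L.
(b) Alkalinity to add: (74 − 50) = 24 mg/L as CaCO₃ × 730,505 L = 17,530 g as CaCO₃.
(b) Equivalents: 17,530 g ÷ 50 g/eq = 350.6 eq.
(b) NaHCO₃ supplies 1 eq per mole → 350.6 mol.
(b) Mass: 350.6 mol × 84 g/mol = 29,450 g.

(a) 5.92 L; (b) 29.5 kg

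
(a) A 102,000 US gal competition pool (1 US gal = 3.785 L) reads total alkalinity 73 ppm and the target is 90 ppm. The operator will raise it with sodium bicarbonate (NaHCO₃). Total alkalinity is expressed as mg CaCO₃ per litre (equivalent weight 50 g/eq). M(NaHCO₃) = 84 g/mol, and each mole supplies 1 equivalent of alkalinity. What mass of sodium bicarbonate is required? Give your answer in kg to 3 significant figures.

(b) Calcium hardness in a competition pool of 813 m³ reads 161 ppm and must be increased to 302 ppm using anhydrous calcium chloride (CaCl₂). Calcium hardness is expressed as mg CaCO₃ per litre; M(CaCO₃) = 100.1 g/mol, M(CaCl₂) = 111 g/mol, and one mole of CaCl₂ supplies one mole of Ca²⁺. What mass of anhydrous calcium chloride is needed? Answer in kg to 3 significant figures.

(a) Volume: 102,000 US gal × 3.785 L/gal = 386,070 L.
(a) Alkalinity to add: (90 − 73) = 17 mg/L as CaCO₃ × 386,070 L = 6563 g as CaCO₃.
(a) Equivalents: 6563 g ÷ 50 g/eq = 131.3 eq.
(a) NaHCO₃ supplies 1 eq per mole → 131.3 mol.
(a) Mass: 131.3 mol × 84 g/mol = 11,030 g.

(b) Volume: 813 m³ = 813,000 L.
(b) Hardness to add: (302 − 161) = 141 mg/L as CaCO₃ × 813,000 L = 114,600 g as CaCO₃.
(b) Moles of Ca²⁺ (1 mol Ca²⁺ ≡ 1 mol CaCO₃): 114,600 / 100.1 g/mol = 1145 mol.
(b) Mass of CaCl₂: 1145 × 111 = 127,100 g.

(a) 11.0 kg; (b) 127 kg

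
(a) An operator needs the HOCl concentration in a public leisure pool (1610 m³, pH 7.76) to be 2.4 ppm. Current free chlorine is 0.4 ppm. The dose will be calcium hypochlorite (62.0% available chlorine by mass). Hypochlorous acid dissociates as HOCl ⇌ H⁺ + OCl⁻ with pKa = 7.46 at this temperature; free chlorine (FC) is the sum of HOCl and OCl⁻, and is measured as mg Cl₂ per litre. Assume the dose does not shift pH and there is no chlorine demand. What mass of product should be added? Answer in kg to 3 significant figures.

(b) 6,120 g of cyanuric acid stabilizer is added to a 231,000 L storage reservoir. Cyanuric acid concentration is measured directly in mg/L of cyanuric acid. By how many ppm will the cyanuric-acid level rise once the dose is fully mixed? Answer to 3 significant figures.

(a) Volume: 1610 m³ = 1,610,000 L.
(a) [OCl⁻]/[HOCl] = 10^(pH − pKa) = 10^(7.76 − 7.46) = 1.995; fraction as HOCl = 1/(1 + 1.995) = 0.3339.
(a) Free chlorine required for 2.4 ppm HOCl: 2.4 / 0.3339 = 7.189 ppm.
(a) FC to add: 7.189 − 0.4 = 6.789 mg/L as Cl₂.
(a) Cl₂ equivalent: 6.789 mg/L × 1,610,000 L = 10,930 g.
(a) Product at 62.0% available Cl: 10,930 / 0.62 = 17,630 g.

(b) Rise: 6,120 g / 231,000 L × 1000 = 26.49 mg/L.

(a) 17.6 kg; (b) 26.5 ppm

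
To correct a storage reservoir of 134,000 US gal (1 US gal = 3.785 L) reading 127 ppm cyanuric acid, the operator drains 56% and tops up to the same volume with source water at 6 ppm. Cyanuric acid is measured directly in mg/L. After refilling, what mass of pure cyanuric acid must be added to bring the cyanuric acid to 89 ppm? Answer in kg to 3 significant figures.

Volume: 134,000 US gal × 3.785 L/gal = 507,190 L.
After draining 56% and refilling: 127 × 0.44 + 6 × 0.56 = 59.24 ppm.
Deficit to target: 89 − 59.24 = 29.76 mg/L.
Mass: 29.76 mg/L × 507,190 L = 15,090 g cyanuric acid.

15.1 kg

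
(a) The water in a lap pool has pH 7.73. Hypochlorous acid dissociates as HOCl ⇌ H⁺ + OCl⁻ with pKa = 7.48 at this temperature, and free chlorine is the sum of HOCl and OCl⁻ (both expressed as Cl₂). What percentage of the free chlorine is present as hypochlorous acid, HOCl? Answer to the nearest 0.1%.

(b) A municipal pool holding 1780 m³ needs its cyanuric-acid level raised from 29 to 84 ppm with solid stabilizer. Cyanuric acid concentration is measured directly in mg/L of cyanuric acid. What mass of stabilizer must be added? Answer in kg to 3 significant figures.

(a) [OCl⁻]/[HOCl] = 10^(pH − pKa) = 10^(7.73 − 7.48) = 10^0.25 = 1.778.
(a) Fraction as HOCl = 1 / (1 + 1.778) = 0.3599.

(b) Volume: 1780 m³ = 1,780,000 L.
(b) CYA to add: (84 − 29) = 55 mg/L × 1,780,000 L = 97,900 g cyanuric acid.

(a) 36.0%; (b) 97.9 kg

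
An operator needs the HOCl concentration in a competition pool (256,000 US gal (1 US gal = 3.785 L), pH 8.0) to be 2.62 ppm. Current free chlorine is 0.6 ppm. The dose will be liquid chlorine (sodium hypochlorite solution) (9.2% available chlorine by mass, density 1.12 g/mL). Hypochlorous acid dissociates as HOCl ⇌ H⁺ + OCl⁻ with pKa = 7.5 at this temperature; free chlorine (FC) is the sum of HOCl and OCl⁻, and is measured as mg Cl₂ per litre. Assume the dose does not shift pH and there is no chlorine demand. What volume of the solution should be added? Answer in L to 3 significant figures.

96.9 L

Volume: 256,000 US gal × 3.785 L/gal = 968,960 L.
[OCl⁻]/[HOCl] = 10^(pH − pKa) = 10^(8.0 − 7.5) = 3.162; fraction as HOCl = 1/(1 + 3.162) = 0.2403.
Free chlorine required for 2.62 ppm HOCl: 2.62 / 0.2403 = 10.91 ppm.
FC to add: 10.91 − 0.6 = 10.31 mg/L as Cl₂.
Cl₂ equivalent: 10.31 mg/L × 968,960 L = 9985 g.
Product at 9.2% available Cl: 9985 / 0.092 = 108,500 g.
Volume: 108,500 g ÷ 1.12 g/mL = 96,910 mL.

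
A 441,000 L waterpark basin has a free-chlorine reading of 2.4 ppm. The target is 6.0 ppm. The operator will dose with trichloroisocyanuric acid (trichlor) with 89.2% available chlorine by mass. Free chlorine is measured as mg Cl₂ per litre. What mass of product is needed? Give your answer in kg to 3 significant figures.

Chlorine deficit: 6.0 − 2.4 = 3.6 ppm = 3.6 mg/L as Cl₂.
Cl₂ equivalent needed: 3.6 mg/L × 441,000 L = 1,588,000 mg = 1588 g.
Product at 89.2% available chlorine: 1588 / 0.892 = 1780 g.

1.78 kg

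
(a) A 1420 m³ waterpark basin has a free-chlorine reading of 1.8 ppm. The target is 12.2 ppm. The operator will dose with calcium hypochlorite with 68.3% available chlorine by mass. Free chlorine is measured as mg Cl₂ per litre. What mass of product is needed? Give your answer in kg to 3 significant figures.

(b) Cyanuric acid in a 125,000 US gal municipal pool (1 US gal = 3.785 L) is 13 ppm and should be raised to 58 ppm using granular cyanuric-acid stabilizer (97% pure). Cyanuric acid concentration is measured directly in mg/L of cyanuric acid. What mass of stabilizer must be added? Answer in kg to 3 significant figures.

(a) Volume: 1420 m³ = 1,420,000 L.
(a) Chlorine deficit: 12.2 − 1.8 = 10.4 ppm = 10.4 mg/L as Cl₂.
(a) Cl₂ equivalent needed: 10.4 mg/L × 1,420,000 L = 14,770,000 mg = 14,770 g.
(a) Product at 68.3% available chlorine: 14,770 / 0.683 = 21,620 g.

(b) Volume: 125,000 US gal × 3.785 L/gal = 473,125 L.
(b) CYA to add: (58 − 13) = 45 mg/L × 473,125 L = 21,290 g cyanuric acid.
(b) At 97% purity: 21,290 / 0.97 = 21,950 g product.

(a) 21.6 kg; (b) 21.9 kg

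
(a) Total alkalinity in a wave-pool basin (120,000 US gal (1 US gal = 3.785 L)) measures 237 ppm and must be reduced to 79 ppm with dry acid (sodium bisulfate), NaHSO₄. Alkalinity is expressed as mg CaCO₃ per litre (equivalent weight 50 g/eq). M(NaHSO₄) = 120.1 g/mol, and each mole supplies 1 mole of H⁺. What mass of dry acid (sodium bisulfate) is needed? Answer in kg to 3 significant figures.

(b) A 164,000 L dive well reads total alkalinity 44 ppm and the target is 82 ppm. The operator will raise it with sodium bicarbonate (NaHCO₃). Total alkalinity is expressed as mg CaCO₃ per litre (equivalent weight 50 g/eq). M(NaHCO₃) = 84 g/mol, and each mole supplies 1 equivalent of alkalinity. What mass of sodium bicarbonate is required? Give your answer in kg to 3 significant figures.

(a) 172 kg; (b) 10.5 kg

(a) Volume: 120,000 US gal × 3.785 L/gal = 454,200 L.
(a) Alkalinity to neutralize: (237 − 79) = 158 mg/L as CaCO₃ × 454,200 L = 71,760 g as CaCO₃.
(a) Equivalents of H⁺ required: 71,760 ÷ 50 g/eq = 1435 eq = 1435 mol NaHSO₄.
(a) Mass of NaHSO₄: 1435 × 120.1 = 172,400 g.

(b) Alkalinity to add: (82 − 44) = 38 mg/L as CaCO₃ × 164,000 L = 6232 g as CaCO₃.
(b) Equivalents: 6232 g ÷ 50 g/eq = 124.6 eq.
(b) NaHCO₃ supplies 1 eq per mole → 124.6 mol.
(b) Mass: 124.6 mol × 84 g/mol = 10,470 g.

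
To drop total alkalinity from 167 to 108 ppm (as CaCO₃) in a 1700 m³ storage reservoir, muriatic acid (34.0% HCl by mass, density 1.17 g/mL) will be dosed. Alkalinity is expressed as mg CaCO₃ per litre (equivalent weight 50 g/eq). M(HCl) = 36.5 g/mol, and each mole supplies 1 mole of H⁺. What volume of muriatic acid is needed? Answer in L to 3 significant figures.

Volume: 1700 m³ = 1,700,000 L.
Alkalinity to neutralize: (167 − 108) = 59 mg/L as CaCO₃ × 1,700,000 L = 100,300 g as CaCO₃.
Equivalents of H⁺ required: 100,300 ÷ 50 g/eq = 2006 eq = 2006 mol HCl.
Mass of HCl: 2006 × 36.5 = 73,220 g.
Mass of 34.0% solution: 73,220 / 0.34 = 215,300 g.
Volume: 215,300 g ÷ 1.17 g/mL = 184,100 mL.

184 L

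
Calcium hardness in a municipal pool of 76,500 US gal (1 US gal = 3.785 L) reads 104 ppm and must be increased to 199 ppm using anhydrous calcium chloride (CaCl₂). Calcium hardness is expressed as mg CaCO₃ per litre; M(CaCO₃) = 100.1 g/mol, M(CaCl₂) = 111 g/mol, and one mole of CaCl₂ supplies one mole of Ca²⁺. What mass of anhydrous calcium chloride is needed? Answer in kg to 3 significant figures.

30.5 kg

Volume: 76,500 US gal × 3.785 L/gal = 289,552 L.
Hardness to add: (199 − 104) = 95 mg/L as CaCO₃ × 289,552 L = 27,510 g as CaCO₃.
Moles of Ca²⁺ (1 mol Ca²⁺ ≡ 1 mol CaCO₃): 27,510 / 100.1 g/mol = 274.8 mol.
Mass of CaCl₂: 274.8 × 111 = 30,500 g.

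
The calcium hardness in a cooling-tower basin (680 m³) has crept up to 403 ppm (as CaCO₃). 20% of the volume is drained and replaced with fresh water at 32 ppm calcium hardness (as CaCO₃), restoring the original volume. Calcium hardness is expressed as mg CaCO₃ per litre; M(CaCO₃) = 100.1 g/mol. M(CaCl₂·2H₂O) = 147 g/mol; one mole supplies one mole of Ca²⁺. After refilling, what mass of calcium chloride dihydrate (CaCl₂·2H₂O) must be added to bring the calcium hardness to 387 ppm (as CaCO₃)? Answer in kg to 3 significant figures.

58.1 kg

Volume: 680 m³ = 680,000 L.
After draining 20% and refilling: 403 × 0.80 + 32 × 0.20 = 328.8 ppm.
Deficit to target: 387 − 328.8 = 58.2 mg/L.
As CaCO₃: 58.2 mg/L × 680,000 L = 39,580 g; ÷ 100.1 = 395.4 mol Ca²⁺.
Mass: 395.4 × 147 = 58,120 g.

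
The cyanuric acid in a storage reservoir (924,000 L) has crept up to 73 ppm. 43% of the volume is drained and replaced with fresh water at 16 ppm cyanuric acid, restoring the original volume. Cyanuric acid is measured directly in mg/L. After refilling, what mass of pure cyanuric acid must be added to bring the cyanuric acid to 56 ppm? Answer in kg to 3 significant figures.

6.94 kg

After draining 43% and refilling: 73 × 0.57 + 16 × 0.43 = 48.49 ppm.
Deficit to target: 56 − 48.49 = 7.51 mg/L.
Mass: 7.51 mg/L × 924,000 L = 6939 g cyanuric acid.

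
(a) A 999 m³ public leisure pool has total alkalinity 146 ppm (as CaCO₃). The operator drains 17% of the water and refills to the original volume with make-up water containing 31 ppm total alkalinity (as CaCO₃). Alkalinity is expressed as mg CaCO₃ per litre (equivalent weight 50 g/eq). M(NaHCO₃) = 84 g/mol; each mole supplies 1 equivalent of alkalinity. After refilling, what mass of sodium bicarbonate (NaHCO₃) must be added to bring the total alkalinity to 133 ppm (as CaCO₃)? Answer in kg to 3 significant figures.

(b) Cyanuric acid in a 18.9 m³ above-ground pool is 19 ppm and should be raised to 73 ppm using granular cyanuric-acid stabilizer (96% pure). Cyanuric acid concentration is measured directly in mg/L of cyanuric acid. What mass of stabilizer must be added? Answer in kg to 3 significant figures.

(a) Volume: 999 m³ = 999,000 L.
(a) After draining 17% and refilling: 146 × 0.83 + 31 × 0.17 = 126.45 ppm.
(a) Deficit to target: 133 − 126.45 = 6.55 mg/L.
(a) As CaCO₃: 6.55 mg/L × 999,000 L = 6543 g; ÷ 50 g/eq ÷ 1 = 130.9 mol NaHCO₃.
(a) Mass: 130.9 × 84 = 10,990 g.

(b) Volume: 18.9 m³ = 18,900 L.
(b) CYA to add: (73 − 19) = 54 mg/L × 18,900 L = 1021 g cyanuric acid.
(b) At 96% purity: 1021 / 0.96 = 1063 g product.

(a) 11.0 kg; (b) 1.06 kg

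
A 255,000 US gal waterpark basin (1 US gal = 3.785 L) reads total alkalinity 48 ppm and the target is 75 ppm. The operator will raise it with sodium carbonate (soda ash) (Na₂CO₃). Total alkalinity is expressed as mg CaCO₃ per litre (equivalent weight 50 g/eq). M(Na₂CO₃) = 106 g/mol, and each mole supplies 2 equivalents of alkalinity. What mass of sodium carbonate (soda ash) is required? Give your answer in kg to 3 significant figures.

Volume: 255,000 US gal × 3.785 L/gal = 965,175 L.
Alkalinity to add: (75 − 48) = 27 mg/L as CaCO₃ × 965,175 L = 26,060 g as CaCO₃.
Equivalents: 26,060 g ÷ 50 g/eq = 521.2 eq.
Each mole of Na₂CO₃ supplies 2 eq, so 521.2 / 2 = 260.6 mol.
Mass: 260.6 mol × 106 g/mol = 27,620 g.

27.6 kg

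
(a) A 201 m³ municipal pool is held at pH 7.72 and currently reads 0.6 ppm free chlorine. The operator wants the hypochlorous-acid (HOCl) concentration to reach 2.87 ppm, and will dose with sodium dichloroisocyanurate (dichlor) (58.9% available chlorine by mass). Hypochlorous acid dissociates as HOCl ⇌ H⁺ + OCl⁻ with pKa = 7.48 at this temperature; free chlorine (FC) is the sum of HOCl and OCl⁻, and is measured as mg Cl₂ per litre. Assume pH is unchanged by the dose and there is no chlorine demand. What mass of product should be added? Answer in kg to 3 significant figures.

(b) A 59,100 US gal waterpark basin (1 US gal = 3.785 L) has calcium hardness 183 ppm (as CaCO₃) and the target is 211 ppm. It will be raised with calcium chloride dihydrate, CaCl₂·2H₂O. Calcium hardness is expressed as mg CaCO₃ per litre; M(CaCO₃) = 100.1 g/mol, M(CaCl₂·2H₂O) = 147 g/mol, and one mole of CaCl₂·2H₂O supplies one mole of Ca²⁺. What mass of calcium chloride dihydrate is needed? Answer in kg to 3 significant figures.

(a) 2.48 kg; (b) 9.20 kg

(a) Volume: 201 m³ = 201,000 L.
(a) [OCl⁻]/[HOCl] = 10^(pH − pKa) = 10^(7.72 − 7.48) = 1.738; fraction as HOCl = 1/(1 + 1.738) = 0.3653.
(a) Free chlorine required for 2.87 ppm HOCl: 2.87 / 0.3653 = 7.857 ppm.
(a) FC to add: 7.857 − 0.6 = 7.257 mg/L as Cl₂.
(a) Cl₂ equivalent: 7.257 mg/L × 201,000 L = 1459 g.
(a) Product at 58.9% available Cl: 1459 / 0.589 = 2477 g.

(b) Volume: 59,100 US gal × 3.785 L/gal = 223,694 L.
(b) Hardness to add: (211 − 183) = 28 mg/L as CaCO₃ × 223,694 L = 6263 g as CaCO₃.
(b) Moles of Ca²⁺ (1 mol Ca²⁺ ≡ 1 mol CaCO₃): 6263 / 100.1 g/mol = 62.57 mol.
(b) Mass of CaCl₂·2H₂O: 62.57 × 147 = 9198 g.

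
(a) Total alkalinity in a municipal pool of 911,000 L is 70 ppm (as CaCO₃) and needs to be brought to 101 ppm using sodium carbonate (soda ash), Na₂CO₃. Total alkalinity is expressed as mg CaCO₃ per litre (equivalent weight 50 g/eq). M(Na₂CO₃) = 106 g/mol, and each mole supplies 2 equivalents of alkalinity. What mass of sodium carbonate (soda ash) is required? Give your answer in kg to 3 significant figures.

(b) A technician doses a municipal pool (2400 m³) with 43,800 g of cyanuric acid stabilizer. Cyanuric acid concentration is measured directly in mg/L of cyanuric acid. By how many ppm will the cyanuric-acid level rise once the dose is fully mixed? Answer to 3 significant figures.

(a) 29.9 kg; (b) 18.2 ppm

(a) Alkalinity to add: (101 − 70) = 31 mg/L as CaCO₃ × 911,000 L = 28,240 g as CaCO₃.
(a) Equivalents: 28,240 g ÷ 50 g/eq = 564.8 eq.
(a) Each mole of Na₂CO₃ supplies 2 eq, so 564.8 / 2 = 282.4 mol.
(a) Mass: 282.4 mol × 106 g/mol = 29,940 g.

(b) Volume: 2400 m³ = 2,400,000 L.
(b) Rise: 43,800 g / 2,400,000 L × 1000 = 18.25 mg/L.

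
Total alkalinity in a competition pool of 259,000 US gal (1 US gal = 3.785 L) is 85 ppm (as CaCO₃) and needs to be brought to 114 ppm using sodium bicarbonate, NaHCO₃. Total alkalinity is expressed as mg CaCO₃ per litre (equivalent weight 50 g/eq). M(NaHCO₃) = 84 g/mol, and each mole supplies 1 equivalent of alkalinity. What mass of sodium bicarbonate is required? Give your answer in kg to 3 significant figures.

47.8 kg

Volume: 259,000 US gal × 3.785 L/gal = 980,315 L.
Alkalinity to add: (114 − 85) = 29 mg/L as CaCO₃ × 980,315 L = 28,430 g as CaCO₃.
Equivalents: 28,430 g ÷ 50 g/eq = 568.6 eq.
NaHCO₃ supplies 1 eq per mole → 568.6 mol.
Mass: 568.6 mol × 84 g/mol = 47,760 g.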